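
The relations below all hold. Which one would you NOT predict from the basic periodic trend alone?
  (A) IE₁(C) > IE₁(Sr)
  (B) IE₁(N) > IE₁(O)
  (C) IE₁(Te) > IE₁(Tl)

(B)

The general trend: first ionisation energy increases across a period and decreases down a group.
(A) C (period 2, group 14) vs Sr (period 5, group 2): the stated order agrees with the simple trend.
(B) N (period 2, group 15) vs O (period 2, group 16): the stated order contradicts the simple trend.
(C) Te (period 5, group 16) vs Tl (period 6, group 13): the stated order agrees with the simple trend.
The exception is (B): pairing an electron in O's 2p⁴ costs repulsion energy, so O ionizes more easily than half-filled N (2p³).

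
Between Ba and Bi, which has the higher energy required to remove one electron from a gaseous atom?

First ionization energy rises across a period (greater Z_eff holds electrons more tightly) and falls down a group (valence electrons are farther from the nucleus).
All lie in period 6, so first ionization energy increases left to right.
So Bi has the higher energy required to remove one electron from a gaseous atom (Bi > Ba).

Bi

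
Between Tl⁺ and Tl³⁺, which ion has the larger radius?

Tl⁺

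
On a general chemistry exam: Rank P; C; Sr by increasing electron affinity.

C is in period 2, group 14; P is in period 3, group 15; Sr is in period 5, group 2.
Atoms with high Z_eff and room in the valence shell (especially the halogens) have the most exothermic electron affinities.
Neither a single period nor a single group — weigh both effects.
P > Sr: both effects reinforce here, so P is clearly the higher of the two.
C > P: the two effects oppose for this pair; the down-group effect wins (122 vs 72 kJ/mol).
Tabulated electron affinity (kJ/mol): C 122, P 72, Sr 5.
So from lowest to highest: Sr < P < C.

Sr < P < C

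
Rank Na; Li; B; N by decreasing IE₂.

Li > Na > N > B

After 1 electron has been removed, what remains? Na⁺ is the bare [Ne] core; Li⁺ is the bare [He] core; B⁺ still has 2 valence electrons; N⁺ still has 4 valence electrons.
Pulling an electron out of a noble-gas core costs far more than removing a remaining valence electron, so Na and Li sit at the high end of IE_2.
Valence configurations: B⁺ [He]2s², N⁺ [He]2s²2p².
The numbers (kJ/mol): Na 4562, Li 7298, B 2427, N 2856.
So the second ionization energies run B < N < Na < Li.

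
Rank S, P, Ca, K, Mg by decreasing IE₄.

Mg > Ca > K > P > S

After 3 electrons have been removed, what remains? S³⁺ still has 3 valence electrons; P³⁺ still has 2 valence electrons; Ca³⁺ is already 1 electron into the core; K³⁺ is already 2 electrons into the core; Mg³⁺ is already 1 electron into the core.
Pulling an electron out of a noble-gas core costs far more than removing a remaining valence electron, so K, Ca and Mg sit at the high end of IE_4.
Valence configurations: S³⁺ [Ne]3s²3p¹, P³⁺ [Ne]3s².
S³⁺ loses a lone 3p electron whereas P³⁺ must break into a filled 3s² pair, so IE_4(P) > IE_4(S) even though S has the higher nuclear charge.
Tabulated IE_4 (kJ/mol): S 4556, P 4964, Ca 6491, K 5877, Mg 10543.
Hence IE_4: S < P < K < Ca < Mg.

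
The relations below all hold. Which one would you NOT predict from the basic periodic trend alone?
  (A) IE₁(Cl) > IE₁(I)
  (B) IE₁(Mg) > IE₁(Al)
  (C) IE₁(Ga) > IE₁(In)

(B)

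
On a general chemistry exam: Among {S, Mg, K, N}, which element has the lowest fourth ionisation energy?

S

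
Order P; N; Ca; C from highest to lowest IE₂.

IE_2 is the cost of taking one more electron from the +1 cation: P⁺ still has 4 valence electrons; N⁺ still has 4 valence electrons; Ca⁺ still has 1 valence electron; C⁺ still has 3 valence electrons.
All are still removing valence electrons, so compare the +1 ions as you would atoms: IE_2 generally rises across a period (higher Z_eff) and falls down a group (larger shell), subject to the usual subshell exceptions.
Valence configurations: P⁺ [Ne]3s²3p², N⁺ [He]2s²2p², Ca⁺ [Ar]4s¹, C⁺ [He]2s²2p¹.
Approximate IE_2 values (kJ/mol): P 1907, N 2856, Ca 1145, C 2353.
Putting it together, IE_2: Ca < P < C < N.

N > C > P > Ca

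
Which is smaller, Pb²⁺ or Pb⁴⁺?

Pb⁴⁺

Both ions have Z = 82 protons, but Pb⁴⁺ has lost more electrons, so its remaining electrons feel a larger effective nuclear charge per electron and are pulled in more tightly.
Higher positive charge → smaller ion, so Pb²⁺ > Pb⁴⁺.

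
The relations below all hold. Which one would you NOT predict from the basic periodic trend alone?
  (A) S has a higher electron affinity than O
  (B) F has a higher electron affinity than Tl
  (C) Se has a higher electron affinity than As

The general trend: electron affinity increases across a period and decreases down a group.
(A) S (period 3, group 16) vs O (period 2, group 16): the stated order contradicts the simple trend.
(B) F (period 2, group 17) vs Tl (period 6, group 13): the stated order agrees with the simple trend.
(C) Se (period 4, group 16) vs As (period 4, group 15): the stated order agrees with the simple trend.
The exception is (A): the compact 2p subshell of O repels the added electron more than S's larger 3p does.

(A)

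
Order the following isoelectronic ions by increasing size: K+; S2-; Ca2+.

Ca2+ < K+ < S2-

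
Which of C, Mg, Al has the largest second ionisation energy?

C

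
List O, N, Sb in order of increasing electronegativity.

Sb < N < O

N is in period 2, group 15; O is in period 2, group 16; Sb is in period 5, group 15.
Electronegativity increases across a period and decreases down a group, tracking effective nuclear charge and atomic size.
Neither a single period nor a single group — weigh both effects.
N > Sb: they share group 15; the group trend gives N the larger value.
O > N: both are in period 2; the period trend gives O the larger value.
For reference (Pauling): N 3.04, O 3.44, Sb 2.05.
So from lowest to highest: Sb < N < O.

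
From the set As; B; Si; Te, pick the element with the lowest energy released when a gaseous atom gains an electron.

B

B is in period 2, group 13; Si is in period 3, group 14; As is in period 4, group 15; Te is in period 5, group 16.
Adding an electron releases more energy for atoms nearer the top right (short of the noble gases).
A diagonal step moves right (one effect) and down (the opposite effect) at once.
As > B: period and group pull opposite ways; the across-period shift dominates (78 vs 27 kJ/mol).
Si > As: period and group pull opposite ways; the down-group shift dominates (134 vs 78 kJ/mol).
Te > Si: period and group pull opposite ways; the across-period shift dominates (190 vs 134 kJ/mol).
For reference (kJ/mol): B 27, Si 134, As 78, Te 190.
The lowest energy released when a gaseous atom gains an electron among these belongs to B.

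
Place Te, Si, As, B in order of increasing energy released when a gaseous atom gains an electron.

B is in period 2, group 13; Si is in period 3, group 14; As is in period 4, group 15; Te is in period 5, group 16.
EA tends to increase across a period and decrease down a group, though the pattern is less regular than for IE or radius.
These sit on a diagonal, where the across-period and down-group effects partly cancel.
As > B: the two effects oppose for this pair; the across-period effect wins (78 vs 27 kJ/mol).
Si > As: period and group pull opposite ways; the down-group shift dominates (134 vs 78 kJ/mol).
Te > Si: the two effects oppose for this pair; the across-period effect wins (190 vs 134 kJ/mol).
Approximate values (kJ/mol): B 27, Si 134, As 78, Te 190.
So from lowest to highest: B < As < Si < Te.

B, As, Si, Te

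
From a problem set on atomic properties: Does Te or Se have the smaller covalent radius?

Se is in period 4, group 16; Te is in period 5, group 16.
Atomic radius shrinks across a period as nuclear charge pulls the same shell inward, and grows down a group as new shells are added.
All are in group 16, so atomic radius increases down the group.
So Se has the smaller covalent radius (Se < Te).

Se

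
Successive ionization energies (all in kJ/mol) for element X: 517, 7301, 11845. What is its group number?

Group 1

Look for the largest jump between consecutive ionization energies: IE2/IE1 ≈ 14.1, far larger than any earlier ratio.
That jump marks the point where a core electron is being removed. So the atom has 1 valence electron.
A main-group element with 1 valence electron is in group 1.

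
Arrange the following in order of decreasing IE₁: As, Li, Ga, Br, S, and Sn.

Across a period the outer electron is held more tightly (higher IE₁); down a group it sits in a higher shell, more shielded, and comes off more easily.
Here both period and group differ, so the two effects have to be weighed against each other.
Ga > Li: period and group pull opposite ways; the across-period shift dominates (579 vs 520 kJ/mol).
Sn > Ga: the two effects oppose for this pair; the across-period effect wins (709 vs 579 kJ/mol).
As > Sn: relative to Sn, both the across-period and down-group shifts push As's first ionization energy up.
S > As: relative to As, both the across-period and down-group shifts push S's first ionization energy up.
Br > S: period and group pull opposite ways; the across-period shift dominates (1140 vs 1000 kJ/mol).
For reference (kJ/mol): Li 520, S 1000, Ga 579, As 947, Br 1140, Sn 709.
So from highest to lowest: Br > S > As > Sn > Ga > Li.

Br, S, As, Sn, Ga, Li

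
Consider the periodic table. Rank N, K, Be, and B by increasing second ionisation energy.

After 1 electron has been removed, what remains? N⁺ still has 4 valence electrons; K⁺ is the bare [Ar] core; Be⁺ still has 1 valence electron; B⁺ still has 2 valence electrons.
Pulling an electron out of a noble-gas core costs far more than removing a remaining valence electron, so K sits at the high end of IE_2.
Valence configurations: N⁺ [He]2s²2p², Be⁺ [He]2s¹, B⁺ [He]2s².
The numbers (kJ/mol): N 2856, K 3052, Be 1757, B 2427.
Overall IE_2 order: Be < B < N < K.

Be < B < N < K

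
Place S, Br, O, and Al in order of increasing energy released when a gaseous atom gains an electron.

Al < O < S < Br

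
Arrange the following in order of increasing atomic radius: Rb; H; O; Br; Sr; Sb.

H is in period 1, group 1; O is in period 2, group 16; Br is in period 4, group 17; Rb is in period 5, group 1; Sr is in period 5, group 2; Sb is in period 5, group 15.
Moving right in a period, electrons are added to the same shell under a stronger nuclear pull, so atoms get smaller; moving down, a new shell is opened and atoms get larger.
Here both period and group differ, so the two effects have to be weighed against each other.
O > H: period and group pull opposite ways; the down-group shift dominates (63 vs 32 pm).
Br > O: period and group pull opposite ways; the down-group shift dominates (114 vs 63 pm).
Sb > Br: relative to Br, both the across-period and down-group shifts push Sb's atomic radius up.
Sr > Sb: Sr lies to the left of Sb in period 5, so the across-period effect alone puts Sr larger.
Rb > Sr: Rb lies to the left of Sr in period 5, so the across-period effect alone puts Rb larger.
Approximate values (pm): H 32, O 63, Br 114, Rb 210, Sr 185, Sb 140.
So from smallest to largest: H < O < Br < Sb < Sr < Rb.

H < O < Br < Sb < Sr < Rb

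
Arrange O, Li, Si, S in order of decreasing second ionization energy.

The second ionization energy removes an electron from the +1 ion. For each element: O⁺ still has 5 valence electrons; Li⁺ is the bare [He] core; Si⁺ still has 3 valence electrons; S⁺ still has 5 valence electrons.
Core electrons are held far more tightly than valence electrons, so Li tops the IE_2 order.
Valence configurations: O⁺ [He]2s²2p³, Si⁺ [Ne]3s²3p¹, S⁺ [Ne]3s²3p³.
The numbers (kJ/mol): O 3388, Li 7298, Si 1577, S 2252.
Hence IE_2: Si < S < O < Li.

Li > O > S > Si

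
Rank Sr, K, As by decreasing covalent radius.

Radius decreases left→right (rising Z_eff, same n) and increases top→bottom (higher n).
Here both period and group differ, so the two effects have to be weighed against each other.
Sr > As: relative to As, both the across-period and down-group shifts push Sr's atomic radius up.
K > Sr: period and group pull opposite ways; the across-period shift dominates (196 vs 185 pm).
Tabulated atomic radius (pm): K 196, As 121, Sr 185.
So from largest to smallest: K > Sr > As.

K, Sr, As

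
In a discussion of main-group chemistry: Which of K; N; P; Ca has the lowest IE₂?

Ca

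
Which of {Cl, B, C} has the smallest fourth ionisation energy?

The fourth ionization energy removes an electron from the +3 ion. For each element: Cl³⁺ still has 4 valence electrons; B³⁺ is the bare [He] core; C³⁺ still has 1 valence electron.
Core electrons are held far more tightly than valence electrons, so B tops the IE_4 order.
Valence configurations: Cl³⁺ [Ne]3s²3p², C³⁺ [He]2s¹.
Tabulated IE_4 (kJ/mol): Cl 5159, B 25026, C 6223.
So the fourth ionization energies run Cl < C < B.

Cl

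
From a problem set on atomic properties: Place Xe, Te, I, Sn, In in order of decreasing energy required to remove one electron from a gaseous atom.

In is in period 5, group 13; Sn is in period 5, group 14; Te is in period 5, group 16; I is in period 5, group 17; Xe is in period 5, group 18.
First ionization energy rises across a period (greater Z_eff holds electrons more tightly) and falls down a group (valence electrons are farther from the nucleus).
All lie in period 5, so first ionization energy increases left to right.
So from highest to lowest: Xe > I > Te > Sn > In.

Xe > I > Te > Sn > In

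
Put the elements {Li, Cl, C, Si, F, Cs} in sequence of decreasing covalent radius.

Cs > Li > Si > Cl > C > F

Radius decreases left→right (rising Z_eff, same n) and increases top→bottom (higher n).
Here both period and group differ, so the two effects have to be weighed against each other.
C > F: C lies to the left of F in period 2, so the across-period effect alone puts C larger.
Cl > C: the two effects oppose for this pair; the down-group effect wins (99 vs 75 pm).
Si > Cl: Si lies to the left of Cl in period 3, so the across-period effect alone puts Si larger.
Li > Si: the two effects oppose for this pair; the across-period effect wins (133 vs 116 pm).
Cs > Li: Cs sits below Li in group 1, so the down-group effect alone puts Cs larger.
Approximate values (pm): Li 133, C 75, F 64, Si 116, Cl 99, Cs 232.
So from largest to smallest: Cs > Li > Si > Cl > C > F.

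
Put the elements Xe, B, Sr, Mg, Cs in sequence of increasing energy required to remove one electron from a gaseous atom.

B is in period 2, group 13; Mg is in period 3, group 2; Sr is in period 5, group 2; Xe is in period 5, group 18; Cs is in period 6, group 1.
First ionization energy rises across a period (greater Z_eff holds electrons more tightly) and falls down a group (valence electrons are farther from the nucleus).
These span different periods and groups, so the two trends combine.
Sr > Cs: both effects reinforce here, so Sr is clearly the higher of the two.
Mg > Sr: they share group 2; the group trend gives Mg the larger value.
B > Mg: both effects reinforce here, so B is clearly the higher of the two.
Xe > B: the two effects oppose for this pair; the across-period effect wins (1170 vs 801 kJ/mol).
For reference (kJ/mol): B 801, Mg 738, Sr 550, Xe 1170, Cs 376.
So from lowest to highest: Cs < Sr < Mg < B < Xe.

Cs < Sr < Mg < B < Xe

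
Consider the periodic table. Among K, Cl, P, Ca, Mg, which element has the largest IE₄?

Mg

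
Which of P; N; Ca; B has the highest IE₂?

Consider each +1 ion: P⁺ still has 4 valence electrons; N⁺ still has 4 valence electrons; Ca⁺ still has 1 valence electron; B⁺ still has 2 valence electrons.
All are still removing valence electrons, so compare the +1 ions as you would atoms: IE_2 generally rises across a period (higher Z_eff) and falls down a group (larger shell), subject to the usual subshell exceptions.
Valence configurations: P⁺ [Ne]3s²3p², N⁺ [He]2s²2p², Ca⁺ [Ar]4s¹, B⁺ [He]2s².
The numbers (kJ/mol): P 1907, N 2856, Ca 1145, B 2427.
Overall IE_2 order: Ca < P < B < N.

N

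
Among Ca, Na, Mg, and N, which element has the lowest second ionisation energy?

After 1 electron has been removed, what remains? Ca⁺ still has 1 valence electron; Na⁺ is the bare [Ne] core; Mg⁺ still has 1 valence electron; N⁺ still has 4 valence electrons.
Pulling an electron out of a noble-gas core costs far more than removing a remaining valence electron, so Na sits at the high end of IE_2.
Valence configurations: Ca⁺ [Ar]4s¹, Mg⁺ [Ne]3s¹, N⁺ [He]2s²2p².
Approximate IE_2 values (kJ/mol): Ca 1145, Na 4562, Mg 1451, N 2856.
Overall IE_2 order: Ca < Mg < N < Na.

Ca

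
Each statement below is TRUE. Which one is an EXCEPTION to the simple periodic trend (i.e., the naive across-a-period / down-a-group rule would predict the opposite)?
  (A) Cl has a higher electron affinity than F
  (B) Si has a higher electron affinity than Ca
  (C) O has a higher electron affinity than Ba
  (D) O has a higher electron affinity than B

(A)

The general trend: electron affinity increases across a period and decreases down a group.
(A) Cl (period 3, group 17) vs F (period 2, group 17): the stated order contradicts the simple trend.
(B) Si (period 3, group 14) vs Ca (period 4, group 2): the stated order agrees with the simple trend.
(C) O (period 2, group 16) vs Ba (period 6, group 2): the stated order agrees with the simple trend.
(D) O (period 2, group 16) vs B (period 2, group 13): the stated order agrees with the simple trend.
The exception is (A): F's small 2p subshell makes the incoming electron feel strong e⁻–e⁻ repulsion, so Cl actually releases more energy on gaining an electron.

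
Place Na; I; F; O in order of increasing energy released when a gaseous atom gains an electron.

Na, O, I, F

EA tends to increase across a period and decrease down a group, though the pattern is less regular than for IE or radius.
Neither a single period nor a single group — weigh both effects.
O > Na: both effects reinforce here, so O is clearly the higher of the two.
I > O: period and group pull opposite ways; the across-period shift dominates (295 vs 141 kJ/mol).
F > I: F sits above I in group 17, so the down-group effect alone puts F higher.
Approximate values (kJ/mol): O 141, F 328, Na 53, I 295.
So from lowest to highest: Na < O < I < F.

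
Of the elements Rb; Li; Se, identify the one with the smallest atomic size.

Atomic radius shrinks across a period as nuclear charge pulls the same shell inward, and grows down a group as new shells are added.
These span different periods and groups, so the two trends combine.
Li > Se: the two effects oppose for this pair; the across-period effect wins (133 vs 116 pm).
Rb > Li: they share group 1; the group trend gives Rb the larger value.
Tabulated atomic radius (pm): Li 133, Se 116, Rb 210.
The smallest atomic size among these belongs to Se.

Se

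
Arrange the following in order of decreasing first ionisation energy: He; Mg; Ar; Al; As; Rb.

He is in period 1, group 18; Mg is in period 3, group 2; Al is in period 3, group 13; Ar is in period 3, group 18; As is in period 4, group 15; Rb is in period 5, group 1.
IE₁ increases left→right with effective nuclear charge and decreases top→bottom as the valence shell moves farther out.
These span different periods and groups, so the two trends combine.
Al > Rb: both effects reinforce here, so Al is clearly the higher of the two.
Mg > Al: this pair runs against the simple trend — see the exception note.
As > Mg: the two effects oppose for this pair; the across-period effect wins (947 vs 738 kJ/mol).
Ar > As: both effects reinforce here, so Ar is clearly the higher of the two.
He > Ar: they share group 18; the group trend gives He the larger value.
Note the exception: Mg has a higher first ionization energy than Al, contrary to the simple trend — Al's single 3p electron is easier to remove than one from Mg's filled 3s².
Tabulated first ionization energy (kJ/mol): He 2372, Mg 738, Al 578, Ar 1521, As 947, Rb 403.
So from highest to lowest: He > Ar > As > Mg > Al > Rb.

He > Ar > As > Mg > Al > Rb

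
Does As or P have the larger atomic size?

As

Radius decreases left→right (rising Z_eff, same n) and increases top→bottom (higher n).
All are in group 15, so atomic radius increases down the group.
So As has the larger atomic size (As > P).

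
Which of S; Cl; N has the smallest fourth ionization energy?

S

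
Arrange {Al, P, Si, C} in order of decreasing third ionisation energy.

C > Si > P > Al

After 2 electrons have been removed, what remains? Al²⁺ still has 1 valence electron; P²⁺ still has 3 valence electrons; Si²⁺ still has 2 valence electrons; C²⁺ still has 2 valence electrons.
All are still removing valence electrons, so compare the +2 ions as you would atoms: IE_3 generally rises across a period (higher Z_eff) and falls down a group (larger shell), subject to the usual subshell exceptions.
Valence configurations: Al²⁺ [Ne]3s¹, P²⁺ [Ne]3s²3p¹, Si²⁺ [Ne]3s², C²⁺ [He]2s².
P²⁺ loses a lone 3p electron whereas Si²⁺ must break into a filled 3s² pair, so IE_3(Si) > IE_3(P) even though P has the higher nuclear charge.
Approximate IE_3 values (kJ/mol): Al 2745, P 2914, Si 3232, C 4620.
Putting it together, IE_3: Al < P < Si < C.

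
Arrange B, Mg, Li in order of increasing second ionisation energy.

After 1 electron has been removed, what remains? B⁺ still has 2 valence electrons; Mg⁺ still has 1 valence electron; Li⁺ is the bare [He] core.
Pulling an electron out of a noble-gas core costs far more than removing a remaining valence electron, so Li sits at the high end of IE_2.
Valence configurations: B⁺ [He]2s², Mg⁺ [Ne]3s¹.
Approximate IE_2 values (kJ/mol): B 2427, Mg 1451, Li 7298.
Overall IE_2 order: Mg < B < Li.

Mg, B, Li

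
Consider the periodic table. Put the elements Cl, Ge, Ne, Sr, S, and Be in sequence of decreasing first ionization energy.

Ne, Cl, S, Be, Ge, Sr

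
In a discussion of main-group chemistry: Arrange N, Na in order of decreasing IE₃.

Na > N

IE_3 is the cost of taking one more electron from the +2 cation: N²⁺ still has 3 valence electrons; Na²⁺ is already 1 electron into the core.
Breaking into a closed-shell core is much more expensive than removing a leftover valence electron — Na has the largest IE_3 here.
Tabulated IE_3 (kJ/mol): N 4578, Na 6910.
Hence IE_3: N < Na.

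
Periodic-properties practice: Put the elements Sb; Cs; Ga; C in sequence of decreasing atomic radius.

Atomic radius shrinks across a period as nuclear charge pulls the same shell inward, and grows down a group as new shells are added.
These span different periods and groups, so the two trends combine.
Ga > C: both effects reinforce here, so Ga is clearly the larger of the two.
Sb > Ga: period and group pull opposite ways; the down-group shift dominates (140 vs 124 pm).
Cs > Sb: both effects reinforce here, so Cs is clearly the larger of the two.
Approximate values (pm): C 75, Ga 124, Sb 140, Cs 232.
So from largest to smallest: Cs > Sb > Ga > C.

Cs > Sb > Ga > C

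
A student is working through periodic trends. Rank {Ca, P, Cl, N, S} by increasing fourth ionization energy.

Consider each +3 ion: Ca³⁺ is already 1 electron into the core; P³⁺ still has 2 valence electrons; Cl³⁺ still has 4 valence electrons; N³⁺ still has 2 valence electrons; S³⁺ still has 3 valence electrons.
Usually core removal costs more than valence removal, but here the competition is close: a tightly held n=2 valence electron can cost more to remove than an n=3 core electron, so the actual values have to decide it.
Valence configurations: P³⁺ [Ne]3s², Cl³⁺ [Ne]3s²3p², N³⁺ [He]2s², S³⁺ [Ne]3s²3p¹.
S³⁺ loses a lone 3p electron whereas P³⁺ must break into a filled 3s² pair, so IE_4(P) > IE_4(S) even though S has the higher nuclear charge.
Tabulated IE_4 (kJ/mol): Ca 6491, P 4964, Cl 5159, N 7475, S 4556.
Hence IE_4: S < P < Cl < Ca < N.

S < P < Cl < Ca < N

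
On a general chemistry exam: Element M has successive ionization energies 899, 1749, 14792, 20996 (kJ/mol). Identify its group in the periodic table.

Group 2

Look for the largest jump between consecutive ionization energies: IE3/IE2 ≈ 8.5, far larger than any earlier ratio.
That jump marks the point where a core electron is being removed. So the atom has 2 valence electrons.
A main-group element with 2 valence electrons is in group 2.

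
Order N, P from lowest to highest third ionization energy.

After 2 electrons have been removed, what remains? N²⁺ still has 3 valence electrons; P²⁺ still has 3 valence electrons.
All are still removing valence electrons, so compare the +2 ions as you would atoms: IE_3 generally rises across a period (higher Z_eff) and falls down a group (larger shell), subject to the usual subshell exceptions.
Valence configurations: N²⁺ [He]2s²2p¹, P²⁺ [Ne]3s²3p¹.
The numbers (kJ/mol): N 4578, P 2914.
Hence IE_3: P < N.

P < N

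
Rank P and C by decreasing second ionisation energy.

C > P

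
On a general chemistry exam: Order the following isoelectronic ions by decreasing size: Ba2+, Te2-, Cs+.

Te2- > Cs+ > Ba2+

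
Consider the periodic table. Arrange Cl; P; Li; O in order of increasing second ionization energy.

P, Cl, O, Li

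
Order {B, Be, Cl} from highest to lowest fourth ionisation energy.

B, Be, Cl

The fourth ionization energy removes an electron from the +3 ion. For each element: B³⁺ is the bare [He] core; Be³⁺ is already 1 electron into the core; Cl³⁺ still has 4 valence electrons.
Breaking into a closed-shell core is much more expensive than removing a leftover valence electron — Be and B have the largest IE_4 here.
Approximate IE_4 values (kJ/mol): B 25026, Be 21007, Cl 5159.
So the fourth ionization energies run Cl < Be < B.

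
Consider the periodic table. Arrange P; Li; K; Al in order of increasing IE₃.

After 2 electrons have been removed, what remains? P²⁺ still has 3 valence electrons; Li²⁺ is already 1 electron into the core; K²⁺ is already 1 electron into the core; Al²⁺ still has 1 valence electron.
Core electrons are held far more tightly than valence electrons, so K and Li top the IE_3 order.
Valence configurations: P²⁺ [Ne]3s²3p¹, Al²⁺ [Ne]3s¹.
The numbers (kJ/mol): P 2914, Li 11815, K 4420, Al 2745.
So the third ionization energies run Al < P < K < Li.

Al, P, K, Li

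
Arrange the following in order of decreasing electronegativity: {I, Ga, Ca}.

I > Ga > Ca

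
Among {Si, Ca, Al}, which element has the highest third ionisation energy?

Ca

IE_3 is the cost of taking one more electron from the +2 cation: Si²⁺ still has 2 valence electrons; Ca²⁺ is the bare [Ar] core; Al²⁺ still has 1 valence electron.
Pulling an electron out of a noble-gas core costs far more than removing a remaining valence electron, so Ca sits at the high end of IE_3.
Valence configurations: Si²⁺ [Ne]3s², Al²⁺ [Ne]3s¹.
The numbers (kJ/mol): Si 3232, Ca 4912, Al 2745.
Putting it together, IE_3: Al < Si < Ca.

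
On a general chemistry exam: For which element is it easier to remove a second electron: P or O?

The second ionization energy removes an electron from the +1 ion. For each element: P⁺ still has 4 valence electrons; O⁺ still has 5 valence electrons.
All are still removing valence electrons, so compare the +1 ions as you would atoms: IE_2 generally rises across a period (higher Z_eff) and falls down a group (larger shell), subject to the usual subshell exceptions.
Valence configurations: P⁺ [Ne]3s²3p², O⁺ [He]2s²2p³.
Approximate IE_2 values (kJ/mol): P 1907, O 3388.
Putting it together, IE_2: P < O.

P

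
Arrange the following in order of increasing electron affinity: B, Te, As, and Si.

B, As, Si, Te

B is in period 2, group 13; Si is in period 3, group 14; As is in period 4, group 15; Te is in period 5, group 16.
Electron affinity generally becomes more exothermic across a period toward the halogens and less exothermic down a group.
These sit on a diagonal, where the across-period and down-group effects partly cancel.
As > B: the two effects oppose for this pair; the across-period effect wins (78 vs 27 kJ/mol).
Si > As: period and group pull opposite ways; the down-group shift dominates (134 vs 78 kJ/mol).
Te > Si: the two effects oppose for this pair; the across-period effect wins (190 vs 134 kJ/mol).
For reference (kJ/mol): B 27, Si 134, As 78, Te 190.
So from lowest to highest: B < As < Si < Te.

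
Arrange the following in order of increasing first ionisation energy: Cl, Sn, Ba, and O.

Ba < Sn < Cl < O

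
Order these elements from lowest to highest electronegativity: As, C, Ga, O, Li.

Li < Ga < As < C < O

Li is in period 2, group 1; C is in period 2, group 14; O is in period 2, group 16; Ga is in period 4, group 13; As is in period 4, group 15.
Atoms toward the upper right of the periodic table pull bonding electrons most strongly.
These span different periods and groups, so the two trends combine.
Ga > Li: the two effects oppose for this pair; the across-period effect wins (1.81 vs 0.98).
As > Ga: As lies to the right of Ga in period 4, so the across-period effect alone puts As higher.
C > As: period and group pull opposite ways; the down-group shift dominates (2.55 vs 2.18).
O > C: O lies to the right of C in period 2, so the across-period effect alone puts O higher.
For reference (Pauling): Li 0.98, C 2.55, O 3.44, Ga 1.81, As 2.18.
So from lowest to highest: Li < Ga < As < C < O.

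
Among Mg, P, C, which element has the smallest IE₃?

After 2 electrons have been removed, what remains? Mg²⁺ is the bare [Ne] core; P²⁺ still has 3 valence electrons; C²⁺ still has 2 valence electrons.
Pulling an electron out of a noble-gas core costs far more than removing a remaining valence electron, so Mg sits at the high end of IE_3.
Valence configurations: P²⁺ [Ne]3s²3p¹, C²⁺ [He]2s².
The numbers (kJ/mol): Mg 7733, P 2914, C 4620.
Hence IE_3: P < C < Mg.

P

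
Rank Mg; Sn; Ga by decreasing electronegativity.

Sn > Ga > Mg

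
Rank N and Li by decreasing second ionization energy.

Li, N

The second ionization energy removes an electron from the +1 ion. For each element: N⁺ still has 4 valence electrons; Li⁺ is the bare [He] core.
Core electrons are held far more tightly than valence electrons, so Li tops the IE_2 order.
The numbers (kJ/mol): N 2856, Li 7298.
So the second ionization energies run N < Li.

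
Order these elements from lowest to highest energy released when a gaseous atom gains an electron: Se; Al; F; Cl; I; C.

Al < C < Se < I < F < Cl

C is in period 2, group 14; F is in period 2, group 17; Al is in period 3, group 13; Cl is in period 3, group 17; Se is in period 4, group 16; I is in period 5, group 17.
Atoms with high Z_eff and room in the valence shell (especially the halogens) have the most exothermic electron affinities.
Here both period and group differ, so the two effects have to be weighed against each other.
C > Al: relative to Al, both the across-period and down-group shifts push C's electron affinity up.
Se > C: period and group pull opposite ways; the across-period shift dominates (195 vs 122 kJ/mol).
I > Se: the two effects oppose for this pair; the across-period effect wins (295 vs 195 kJ/mol).
F > I: F sits above I in group 17, so the down-group effect alone puts F higher.
Cl > F: this pair runs against the simple trend — see the exception note.
Note the exception: Cl has a higher electron affinity than F, contrary to the simple trend — F's small 2p subshell makes the incoming electron feel strong e⁻–e⁻ repulsion, so Cl actually releases more energy on gaining an electron.
For reference (kJ/mol): C 122, F 328, Al 42, Cl 349, Se 195, I 295.
So from lowest to highest: Al < C < Se < I < F < Cl.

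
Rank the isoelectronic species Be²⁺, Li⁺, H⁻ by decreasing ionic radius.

All of these have 2 electrons, so size is governed by nuclear charge alone: the more protons, the stronger the pull on the same electron cloud, and the smaller the ion.
Nuclear charges: Be²⁺ (Z=4), Li⁺ (Z=3), H⁻ (Z=1).
Largest to smallest: H⁻ > Li⁺ > Be²⁺.

H⁻, Li⁺, Be²⁺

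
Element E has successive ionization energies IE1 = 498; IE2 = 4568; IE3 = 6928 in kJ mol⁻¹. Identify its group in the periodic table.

Look for the largest jump between consecutive ionization energies: IE2/IE1 ≈ 9.2, far larger than any earlier ratio.
That jump marks the point where a core electron is being removed. So the atom has 1 valence electron.
A main-group element with 1 valence electron is in group 1.

Group 1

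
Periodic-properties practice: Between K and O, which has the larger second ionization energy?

O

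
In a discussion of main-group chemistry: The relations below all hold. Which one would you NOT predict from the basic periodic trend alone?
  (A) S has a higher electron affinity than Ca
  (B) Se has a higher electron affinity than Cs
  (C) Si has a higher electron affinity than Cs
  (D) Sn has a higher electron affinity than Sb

(D)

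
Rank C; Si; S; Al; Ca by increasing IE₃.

The third ionization energy removes an electron from the +2 ion. For each element: C²⁺ still has 2 valence electrons; Si²⁺ still has 2 valence electrons; S²⁺ still has 4 valence electrons; Al²⁺ still has 1 valence electron; Ca²⁺ is the bare [Ar] core.
Core electrons are held far more tightly than valence electrons, so Ca tops the IE_3 order.
Valence configurations: C²⁺ [He]2s², Si²⁺ [Ne]3s², S²⁺ [Ne]3s²3p², Al²⁺ [Ne]3s¹.
The numbers (kJ/mol): C 4620, Si 3232, S 3357, Al 2745, Ca 4912.
Hence IE_3: Al < Si < S < C < Ca.

Al < Si < S < C < Ca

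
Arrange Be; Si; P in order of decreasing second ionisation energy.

IE_2 is the cost of taking one more electron from the +1 cation: Be⁺ still has 1 valence electron; Si⁺ still has 3 valence electrons; P⁺ still has 4 valence electrons.
All are still removing valence electrons, so compare the +1 ions as you would atoms: IE_2 generally rises across a period (higher Z_eff) and falls down a group (larger shell), subject to the usual subshell exceptions.
Valence configurations: Be⁺ [He]2s¹, Si⁺ [Ne]3s²3p¹, P⁺ [Ne]3s²3p².
Approximate IE_2 values (kJ/mol): Be 1757, Si 1577, P 1907.
Putting it together, IE_2: Si < Be < P.

P, Be, Si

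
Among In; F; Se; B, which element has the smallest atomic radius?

F

B is in period 2, group 13; F is in period 2, group 17; Se is in period 4, group 16; In is in period 5, group 13.
Atomic radius shrinks across a period as nuclear charge pulls the same shell inward, and grows down a group as new shells are added.
Here both period and group differ, so the two effects have to be weighed against each other.
B > F: B lies to the left of F in period 2, so the across-period effect alone puts B larger.
Se > B: period and group pull opposite ways; the down-group shift dominates (116 vs 85 pm).
In > Se: both effects reinforce here, so In is clearly the larger of the two.
Tabulated atomic radius (pm): B 85, F 64, Se 116, In 142.
The smallest atomic radius among these belongs to F.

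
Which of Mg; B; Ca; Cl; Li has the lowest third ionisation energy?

B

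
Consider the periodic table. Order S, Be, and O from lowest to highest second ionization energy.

Be, S, O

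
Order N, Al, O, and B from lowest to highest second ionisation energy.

Al < B < N < O

After 1 electron has been removed, what remains? N⁺ still has 4 valence electrons; Al⁺ still has 2 valence electrons; O⁺ still has 5 valence electrons; B⁺ still has 2 valence electrons.
All are still removing valence electrons, so compare the +1 ions as you would atoms: IE_2 generally rises across a period (higher Z_eff) and falls down a group (larger shell), subject to the usual subshell exceptions.
Valence configurations: N⁺ [He]2s²2p², Al⁺ [Ne]3s², O⁺ [He]2s²2p³, B⁺ [He]2s².
The numbers (kJ/mol): N 2856, Al 1817, O 3388, B 2427.
So the second ionization energies run Al < B < N < O.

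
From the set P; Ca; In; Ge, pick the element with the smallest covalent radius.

P

P is in period 3, group 15; Ca is in period 4, group 2; Ge is in period 4, group 14; In is in period 5, group 13.
Radius decreases left→right (rising Z_eff, same n) and increases top→bottom (higher n).
Neither a single period nor a single group — weigh both effects.
Ge > P: relative to P, both the across-period and down-group shifts push Ge's atomic radius up.
In > Ge: both effects reinforce here, so In is clearly the larger of the two.
Ca > In: period and group pull opposite ways; the across-period shift dominates (171 vs 142 pm).
Approximate values (pm): P 111, Ca 171, Ge 121, In 142.
The smallest covalent radius among these belongs to P.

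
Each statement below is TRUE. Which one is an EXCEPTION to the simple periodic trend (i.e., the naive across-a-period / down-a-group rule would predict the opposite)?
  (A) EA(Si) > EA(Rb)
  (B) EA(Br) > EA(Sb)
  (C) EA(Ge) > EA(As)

The general trend: electron affinity increases across a period and decreases down a group.
(A) Si (period 3, group 14) vs Rb (period 5, group 1): the stated order agrees with the simple trend.
(B) Br (period 4, group 17) vs Sb (period 5, group 15): the stated order agrees with the simple trend.
(C) Ge (period 4, group 14) vs As (period 4, group 15): the stated order contradicts the simple trend.
The exception is (C): adding an electron to As's half-filled 4p³ is unfavourable, so Ge (4p²) has the more exothermic EA.

(C)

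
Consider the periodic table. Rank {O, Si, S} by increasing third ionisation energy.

IE_3 is the cost of taking one more electron from the +2 cation: O²⁺ still has 4 valence electrons; Si²⁺ still has 2 valence electrons; S²⁺ still has 4 valence electrons.
All are still removing valence electrons, so compare the +2 ions as you would atoms: IE_3 generally rises across a period (higher Z_eff) and falls down a group (larger shell), subject to the usual subshell exceptions.
Valence configurations: O²⁺ [He]2s²2p², Si²⁺ [Ne]3s², S²⁺ [Ne]3s²3p².
Approximate IE_3 values (kJ/mol): O 5300, Si 3232, S 3357.
Hence IE_3: Si < S < O.

Si, S, O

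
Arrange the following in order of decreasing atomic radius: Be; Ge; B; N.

Be is in period 2, group 2; B is in period 2, group 13; N is in period 2, group 15; Ge is in period 4, group 14.
Across a period the added protons contract the valence shell; down a group each new principal shell makes the atom larger.
Here both period and group differ, so the two effects have to be weighed against each other.
B > N: both are in period 2; the period trend gives B the larger value.
Be > B: Be lies to the left of B in period 2, so the across-period effect alone puts Be larger.
Ge > Be: the two effects oppose for this pair; the down-group effect wins (121 vs 102 pm).
Tabulated atomic radius (pm): Be 102, B 85, N 71, Ge 121.
So from largest to smallest: Ge > Be > B > N.

Ge > Be > B > N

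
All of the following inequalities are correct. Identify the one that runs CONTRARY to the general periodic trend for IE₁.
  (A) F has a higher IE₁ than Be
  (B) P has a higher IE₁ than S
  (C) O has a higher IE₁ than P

(B)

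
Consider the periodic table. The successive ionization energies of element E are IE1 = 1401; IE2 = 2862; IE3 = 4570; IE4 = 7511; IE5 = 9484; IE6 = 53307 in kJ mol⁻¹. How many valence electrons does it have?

5

Look for the largest jump between consecutive ionization energies: IE6/IE5 ≈ 5.6, far larger than any earlier ratio.
That jump marks the point where a core electron is being removed. So the atom has 5 valence electrons.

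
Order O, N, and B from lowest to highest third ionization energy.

B < N < O

IE_3 is the cost of taking one more electron from the +2 cation: O²⁺ still has 4 valence electrons; N²⁺ still has 3 valence electrons; B²⁺ still has 1 valence electron.
All are still removing valence electrons, so compare the +2 ions as you would atoms: IE_3 generally rises across a period (higher Z_eff) and falls down a group (larger shell), subject to the usual subshell exceptions.
Valence configurations: O²⁺ [He]2s²2p², N²⁺ [He]2s²2p¹, B²⁺ [He]2s¹.
Tabulated IE_3 (kJ/mol): O 5300, N 4578, B 3660.
Hence IE_3: B < N < O.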